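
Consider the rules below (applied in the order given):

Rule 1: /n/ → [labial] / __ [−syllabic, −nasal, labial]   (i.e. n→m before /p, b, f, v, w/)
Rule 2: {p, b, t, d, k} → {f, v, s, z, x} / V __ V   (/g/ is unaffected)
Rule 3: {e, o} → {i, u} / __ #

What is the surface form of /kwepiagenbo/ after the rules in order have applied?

Rule 1 (nasal place assimilation): /n/ precedes the labial consonant /b/, so it assimilates in place to [m]. /kwepiagenbo/ → kwepiagembo.
Rule 2 (intervocalic spirantization): /p/ is a stop between vowels /e/ and /i/, so it spirantizes to the fricative [f]. /kwepiagembo/ → kwefiagembo.
Rule 3 (final vowel raising): /o/ is a mid vowel in word-final position, so it raises to [u]. /kwefiagembo/ → kwefiagembu.

kwefiagembu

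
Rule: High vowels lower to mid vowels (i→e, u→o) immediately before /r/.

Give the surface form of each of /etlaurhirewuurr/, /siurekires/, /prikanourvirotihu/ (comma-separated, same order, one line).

etlaorherewuorr, siorekeres, prikanoorverotihu

/etlaurhirewuurr/: /u/ is a high vowel immediately before /r/, so it lowers to [o]. /i/ is a high vowel immediately before /r/, so it lowers to [e]. /u/ is a high vowel immediately before /r/, so it lowers to [o]. → [etlaorherewuorr].
/siurekires/: /u/ is a high vowel immediately before /r/, so it lowers to [o]. /i/ is a high vowel immediately before /r/, so it lowers to [e]. → [siorekeres].
/prikanourvirotihu/: /u/ is a high vowel immediately before /r/, so it lowers to [o]. /i/ is a high vowel immediately before /r/, so it lowers to [e]. → [prikanoorverotihu].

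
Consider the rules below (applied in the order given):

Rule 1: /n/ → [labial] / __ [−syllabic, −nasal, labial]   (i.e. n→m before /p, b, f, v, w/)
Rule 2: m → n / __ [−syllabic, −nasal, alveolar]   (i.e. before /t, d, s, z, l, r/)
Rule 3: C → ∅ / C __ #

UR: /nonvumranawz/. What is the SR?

nomvunranaw

Rule 1 (nasal place assimilation): /n/ precedes the labial consonant /v/, so it assimilates in place to [m]. /nonvumranawz/ → nomvumranawz.
Rule 2 (nasal place assimilation): /m/ precedes the alveolar consonant /r/, so it assimilates in place to [n]. /nomvumranawz/ → nomvunranawz.
Rule 3 (final cluster simplification): /z/ is the second consonant of a word-final cluster /wz/, so it deletes. /nomvunranawz/ → nomvunranaw.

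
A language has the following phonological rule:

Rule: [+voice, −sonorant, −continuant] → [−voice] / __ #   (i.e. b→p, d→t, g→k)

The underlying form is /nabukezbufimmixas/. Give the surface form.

No segment of /nabukezbufimmixas/ meets the structural description of the rule, so the form surfaces unchanged.

nabukezbufimmixas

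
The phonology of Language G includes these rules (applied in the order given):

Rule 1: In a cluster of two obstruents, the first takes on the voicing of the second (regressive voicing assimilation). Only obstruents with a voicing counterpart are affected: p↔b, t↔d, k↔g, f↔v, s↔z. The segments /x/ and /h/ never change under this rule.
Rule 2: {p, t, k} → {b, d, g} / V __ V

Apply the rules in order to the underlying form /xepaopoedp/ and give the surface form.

Rule 1 (regressive voicing assimilation): /d/ precedes the voiceless obstruent /p/, so it devoices to [t] by assimilation. /xepaopoedp/ → xepaopoetp.
Rule 2 (intervocalic voicing): /p/ is a voiceless stop between vowels /e/ and /a/, so it voices to [b]. /p/ is a voiceless stop between vowels /o/ and /o/, so it voices to [b]. /xepaopoetp/ → xebaoboetp.

xebaoboetp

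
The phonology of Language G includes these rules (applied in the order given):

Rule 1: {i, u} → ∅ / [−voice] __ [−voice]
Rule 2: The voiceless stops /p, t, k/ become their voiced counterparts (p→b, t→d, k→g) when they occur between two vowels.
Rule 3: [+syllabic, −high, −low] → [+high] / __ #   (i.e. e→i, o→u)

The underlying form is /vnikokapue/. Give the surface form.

vnigogabui

Rule 1 (high vowel syncope): no segment meets the environment; /vnikokapue/ is unchanged.
Rule 2 (intervocalic voicing): /k/ is a voiceless stop between vowels /i/ and /o/, so it voices to [g]. /k/ is a voiceless stop between vowels /o/ and /a/, so it voices to [g]. /p/ is a voiceless stop between vowels /a/ and /u/, so it voices to [b]. /vnikokapue/ → vnigogabue.
Rule 3 (final vowel raising): /e/ is a mid vowel in word-final position, so it raises to [i]. /vnigogabue/ → vnigogabui.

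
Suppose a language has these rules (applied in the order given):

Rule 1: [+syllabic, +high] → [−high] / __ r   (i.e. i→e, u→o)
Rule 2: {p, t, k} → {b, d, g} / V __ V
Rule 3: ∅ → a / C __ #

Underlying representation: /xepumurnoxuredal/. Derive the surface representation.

xebumornoxoredala

Rule 1 (pre-rhotic lowering): /u/ is a high vowel immediately before /r/, so it lowers to [o]. /u/ is a high vowel immediately before /r/, so it lowers to [o]. /xepumurnoxuredal/ → xepumornoxoredal.
Rule 2 (intervocalic voicing): /p/ is a voiceless stop between vowels /e/ and /u/, so it voices to [b]. /xepumornoxoredal/ → xebumornoxoredal.
Rule 3 (final a-epenthesis): the form ends in the consonant /l/, so [a] is inserted word-finally. /xebumornoxoredal/ → xebumornoxoredala.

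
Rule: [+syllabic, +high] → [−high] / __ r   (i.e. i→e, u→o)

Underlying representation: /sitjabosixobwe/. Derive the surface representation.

sitjabosixobwe

No segment of /sitjabosixobwe/ meets the structural description of the rule, so the form surfaces unchanged.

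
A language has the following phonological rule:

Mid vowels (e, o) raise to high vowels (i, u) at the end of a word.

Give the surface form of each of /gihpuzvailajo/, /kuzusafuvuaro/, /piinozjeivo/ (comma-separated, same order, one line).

gihpuzvailaju, kuzusafuvuaru, piinozjeivu

/gihpuzvailajo/: /o/ is a mid vowel in word-final position, so it raises to [u]. → [gihpuzvailaju].
/kuzusafuvuaro/: /o/ is a mid vowel in word-final position, so it raises to [u]. → [kuzusafuvuaru].
/piinozjeivo/: /o/ is a mid vowel in word-final position, so it raises to [u]. → [piinozjeivu].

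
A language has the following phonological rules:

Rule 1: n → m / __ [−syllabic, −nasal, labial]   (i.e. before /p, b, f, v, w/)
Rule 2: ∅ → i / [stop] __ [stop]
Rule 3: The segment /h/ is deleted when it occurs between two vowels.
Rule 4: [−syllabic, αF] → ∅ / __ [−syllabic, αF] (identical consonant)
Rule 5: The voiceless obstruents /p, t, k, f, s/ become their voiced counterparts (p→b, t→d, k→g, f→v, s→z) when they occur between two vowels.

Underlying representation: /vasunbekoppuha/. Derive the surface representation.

Rule 1 (nasal place assimilation): /n/ precedes the labial consonant /b/, so it assimilates in place to [m]. /vasunbekoppuha/ → vasumbekoppuha.
Rule 2 (stop-cluster i-epenthesis): /p/ and /p/ form a stop–stop cluster, so [i] is inserted between them. /vasumbekoppuha/ → vasumbekopipuha.
Rule 3 (intervocalic h-deletion): /h/ occurs between vowels /u/ and /a/, so it deletes. /vasumbekopipuha/ → vasumbekopipua.
Rule 4 (degemination): no segment meets the environment; /vasumbekopipua/ is unchanged.
Rule 5 (intervocalic voicing): /s/ is a voiceless obstruent between vowels /a/ and /u/, so it voices to [z]. /k/ is a voiceless obstruent between vowels /e/ and /o/, so it voices to [g]. /p/ is a voiceless obstruent between vowels /o/ and /i/, so it voices to [b]. /p/ is a voiceless obstruent between vowels /i/ and /u/, so it voices to [b]. /vasumbekopipua/ → vazumbegobibua.

vazumbegobibua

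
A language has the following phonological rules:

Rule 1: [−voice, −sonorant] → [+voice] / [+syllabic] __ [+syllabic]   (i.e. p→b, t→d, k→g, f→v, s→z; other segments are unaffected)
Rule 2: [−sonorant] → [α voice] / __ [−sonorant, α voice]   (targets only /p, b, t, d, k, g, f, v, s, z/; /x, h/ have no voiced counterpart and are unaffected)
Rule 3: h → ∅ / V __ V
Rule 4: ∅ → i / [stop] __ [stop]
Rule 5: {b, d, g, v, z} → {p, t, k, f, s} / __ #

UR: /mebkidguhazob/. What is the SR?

Rule 1 (intervocalic voicing): no segment meets the environment; /mebkidguhazob/ is unchanged.
Rule 2 (regressive voicing assimilation): /b/ precedes the voiceless obstruent /k/, so it devoices to [p] by assimilation. /mebkidguhazob/ → mepkidguhazob.
Rule 3 (intervocalic h-deletion): /h/ occurs between vowels /u/ and /a/, so it deletes. /mepkidguhazob/ → mepkidguazob.
Rule 4 (stop-cluster i-epenthesis): /p/ and /k/ form a stop–stop cluster, so [i] is inserted between them. /d/ and /g/ form a stop–stop cluster, so [i] is inserted between them. /mepkidguazob/ → mepikidiguazob.
Rule 5 (final devoicing): /b/ is a voiced obstruent in word-final position, so it devoices to [p]. /mepikidiguazob/ → mepikidiguazop.

mepikidiguazop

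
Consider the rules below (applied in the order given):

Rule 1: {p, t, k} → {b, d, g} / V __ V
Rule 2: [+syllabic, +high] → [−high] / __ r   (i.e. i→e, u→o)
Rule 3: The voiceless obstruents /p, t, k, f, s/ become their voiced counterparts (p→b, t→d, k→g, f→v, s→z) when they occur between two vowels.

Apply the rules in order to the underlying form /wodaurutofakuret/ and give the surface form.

wodaorudovagoret

Rule 1 (intervocalic voicing): /t/ is a voiceless stop between vowels /u/ and /o/, so it voices to [d]. /k/ is a voiceless stop between vowels /a/ and /u/, so it voices to [g]. /wodaurutofakuret/ → wodaurudofaguret.
Rule 2 (pre-rhotic lowering): /u/ is a high vowel immediately before /r/, so it lowers to [o]. /u/ is a high vowel immediately before /r/, so it lowers to [o]. /wodaurudofaguret/ → wodaorudofagoret.
Rule 3 (intervocalic voicing): /f/ is a voiceless obstruent between vowels /o/ and /a/, so it voices to [v]. /wodaorudofagoret/ → wodaorudovagoret.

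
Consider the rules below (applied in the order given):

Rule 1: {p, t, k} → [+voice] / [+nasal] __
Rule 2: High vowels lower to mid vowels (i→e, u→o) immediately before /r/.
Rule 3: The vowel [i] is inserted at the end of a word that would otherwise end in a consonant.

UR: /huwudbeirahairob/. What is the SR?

Rule 1 (post-nasal voicing): no segment meets the environment; /huwudbeirahairob/ is unchanged.
Rule 2 (pre-rhotic lowering): /i/ is a high vowel immediately before /r/, so it lowers to [e]. /i/ is a high vowel immediately before /r/, so it lowers to [e]. /huwudbeirahairob/ → huwudbeerahaerob.
Rule 3 (final i-epenthesis): the form ends in the consonant /b/, so [i] is inserted word-finally. /huwudbeerahaerob/ → huwudbeerahaerobi.

huwudbeerahaerobi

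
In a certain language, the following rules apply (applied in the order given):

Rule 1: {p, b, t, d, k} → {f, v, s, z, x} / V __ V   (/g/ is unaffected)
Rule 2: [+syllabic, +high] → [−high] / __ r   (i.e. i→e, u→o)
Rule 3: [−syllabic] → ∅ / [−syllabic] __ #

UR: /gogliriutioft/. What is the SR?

gogleriusiof

Rule 1 (intervocalic spirantization): /t/ is a stop between vowels /u/ and /i/, so it spirantizes to the fricative [s]. /gogliriutioft/ → gogliriusioft.
Rule 2 (pre-rhotic lowering): /i/ is a high vowel immediately before /r/, so it lowers to [e]. /gogliriusioft/ → gogleriusioft.
Rule 3 (final cluster simplification): /t/ is the second consonant of a word-final cluster /ft/, so it deletes. /gogleriusioft/ → gogleriusiof.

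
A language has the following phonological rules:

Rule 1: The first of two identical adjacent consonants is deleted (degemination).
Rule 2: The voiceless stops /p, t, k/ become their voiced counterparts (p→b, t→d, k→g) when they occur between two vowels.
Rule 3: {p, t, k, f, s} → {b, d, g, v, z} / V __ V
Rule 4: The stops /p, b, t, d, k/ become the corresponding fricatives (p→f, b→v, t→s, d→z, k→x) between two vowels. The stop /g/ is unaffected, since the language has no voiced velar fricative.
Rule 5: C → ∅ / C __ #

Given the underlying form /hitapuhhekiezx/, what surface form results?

hizavuhegiez

Rule 1 (degemination): /hh/ is a geminate; the first /h/ deletes. /hitapuhhekiezx/ → hitapuhekiezx.
Rule 2 (intervocalic voicing): /t/ is a voiceless stop between vowels /i/ and /a/, so it voices to [d]. /p/ is a voiceless stop between vowels /a/ and /u/, so it voices to [b]. /k/ is a voiceless stop between vowels /e/ and /i/, so it voices to [g]. /hitapuhekiezx/ → hidabuhegiezx.
Rule 3 (intervocalic voicing): no segment meets the environment; /hidabuhegiezx/ is unchanged.
Rule 4 (intervocalic spirantization): /d/ is a stop between vowels /i/ and /a/, so it spirantizes to the fricative [z]. /b/ is a stop between vowels /a/ and /u/, so it spirantizes to the fricative [v]. /hidabuhegiezx/ → hizavuhegiezx.
Rule 5 (final cluster simplification): /x/ is the second consonant of a word-final cluster /zx/, so it deletes. /hizavuhegiezx/ → hizavuhegiez.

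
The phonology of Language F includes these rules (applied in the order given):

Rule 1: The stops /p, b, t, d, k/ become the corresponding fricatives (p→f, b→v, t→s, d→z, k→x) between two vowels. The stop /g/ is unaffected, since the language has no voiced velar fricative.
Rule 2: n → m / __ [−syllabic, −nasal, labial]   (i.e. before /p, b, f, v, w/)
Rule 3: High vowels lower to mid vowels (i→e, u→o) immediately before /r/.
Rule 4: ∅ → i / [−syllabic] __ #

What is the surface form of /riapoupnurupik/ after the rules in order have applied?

riafoupnorufiki

Rule 1 (intervocalic spirantization): /p/ is a stop between vowels /a/ and /o/, so it spirantizes to the fricative [f]. /p/ is a stop between vowels /u/ and /i/, so it spirantizes to the fricative [f]. /riapoupnurupik/ → riafoupnurufik.
Rule 2 (nasal place assimilation): no segment meets the environment; /riafoupnurufik/ is unchanged.
Rule 3 (pre-rhotic lowering): /u/ is a high vowel immediately before /r/, so it lowers to [o]. /riafoupnurufik/ → riafoupnorufik.
Rule 4 (final i-epenthesis): the form ends in the consonant /k/, so [i] is inserted word-finally. /riafoupnorufik/ → riafoupnorufiki.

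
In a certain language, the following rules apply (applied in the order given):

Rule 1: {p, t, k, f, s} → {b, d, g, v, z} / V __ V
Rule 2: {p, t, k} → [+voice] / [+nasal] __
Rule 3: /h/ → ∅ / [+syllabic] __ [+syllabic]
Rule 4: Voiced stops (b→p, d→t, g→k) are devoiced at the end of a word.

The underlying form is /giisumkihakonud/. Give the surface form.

giizumgiagonut

Rule 1 (intervocalic voicing): /s/ is a voiceless obstruent between vowels /i/ and /u/, so it voices to [z]. /k/ is a voiceless obstruent between vowels /a/ and /o/, so it voices to [g]. /giisumkihakonud/ → giizumkihagonud.
Rule 2 (post-nasal voicing): /k/ is a voiceless stop immediately after the nasal /m/, so it voices to [g]. /giizumkihagonud/ → giizumgihagonud.
Rule 3 (intervocalic h-deletion): /h/ occurs between vowels /i/ and /a/, so it deletes. /giizumgihagonud/ → giizumgiagonud.
Rule 4 (final devoicing): /d/ is a voiced stop in word-final position, so it devoices to [t]. /giizumgiagonud/ → giizumgiagonut.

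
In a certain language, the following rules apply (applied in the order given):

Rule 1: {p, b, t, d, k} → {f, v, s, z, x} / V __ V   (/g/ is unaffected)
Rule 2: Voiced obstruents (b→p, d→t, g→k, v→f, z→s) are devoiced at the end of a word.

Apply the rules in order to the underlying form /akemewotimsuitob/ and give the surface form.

axemewosimsuisop

Rule 1 (intervocalic spirantization): /k/ is a stop between vowels /a/ and /e/, so it spirantizes to the fricative [x]. /t/ is a stop between vowels /o/ and /i/, so it spirantizes to the fricative [s]. /t/ is a stop between vowels /i/ and /o/, so it spirantizes to the fricative [s]. /akemewotimsuitob/ → axemewosimsuisob.
Rule 2 (final devoicing): /b/ is a voiced obstruent in word-final position, so it devoices to [p]. /axemewosimsuisob/ → axemewosimsuisop.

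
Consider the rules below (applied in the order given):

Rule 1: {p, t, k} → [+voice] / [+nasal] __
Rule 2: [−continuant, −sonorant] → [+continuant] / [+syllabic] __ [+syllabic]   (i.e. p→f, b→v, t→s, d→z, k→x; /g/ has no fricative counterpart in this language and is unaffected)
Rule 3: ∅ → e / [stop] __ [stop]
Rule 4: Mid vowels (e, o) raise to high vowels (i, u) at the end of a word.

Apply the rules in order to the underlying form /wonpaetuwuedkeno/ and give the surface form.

wonbaesuwuedekenu

Rule 1 (post-nasal voicing): /p/ is a voiceless stop immediately after the nasal /n/, so it voices to [b]. /wonpaetuwuedkeno/ → wonbaetuwuedkeno.
Rule 2 (intervocalic spirantization): /t/ is a stop between vowels /e/ and /u/, so it spirantizes to the fricative [s]. /wonbaetuwuedkeno/ → wonbaesuwuedkeno.
Rule 3 (stop-cluster e-epenthesis): /d/ and /k/ form a stop–stop cluster, so [e] is inserted between them. /wonbaesuwuedkeno/ → wonbaesuwuedekeno.
Rule 4 (final vowel raising): /o/ is a mid vowel in word-final position, so it raises to [u]. /wonbaesuwuedekeno/ → wonbaesuwuedekenu.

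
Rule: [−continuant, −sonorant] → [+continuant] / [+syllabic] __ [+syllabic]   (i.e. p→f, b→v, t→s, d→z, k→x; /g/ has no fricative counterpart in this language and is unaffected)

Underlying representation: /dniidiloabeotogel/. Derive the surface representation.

dniiziloaveosogel

/d/ is a stop between vowels /i/ and /i/, so it spirantizes to the fricative [z].
/b/ is a stop between vowels /a/ and /e/, so it spirantizes to the fricative [v].
/t/ is a stop between vowels /o/ and /o/, so it spirantizes to the fricative [s].
The other instance of /d/ does not occur in the required environment and remains unchanged.
Surface form: [dniiziloaveosogel].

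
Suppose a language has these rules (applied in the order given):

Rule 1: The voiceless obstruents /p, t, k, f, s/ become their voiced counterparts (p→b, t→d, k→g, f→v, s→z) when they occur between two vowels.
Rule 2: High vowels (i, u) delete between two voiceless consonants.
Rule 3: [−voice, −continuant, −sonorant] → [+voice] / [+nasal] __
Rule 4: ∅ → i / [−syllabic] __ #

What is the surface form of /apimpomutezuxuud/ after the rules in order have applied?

Rule 1 (intervocalic voicing): /p/ is a voiceless obstruent between vowels /a/ and /i/, so it voices to [b]. /t/ is a voiceless obstruent between vowels /u/ and /e/, so it voices to [d]. /apimpomutezuxuud/ → abimpomudezuxuud.
Rule 2 (high vowel syncope): no segment meets the environment; /abimpomudezuxuud/ is unchanged.
Rule 3 (post-nasal voicing): /p/ is a voiceless stop immediately after the nasal /m/, so it voices to [b]. /abimpomudezuxuud/ → abimbomudezuxuud.
Rule 4 (final i-epenthesis): the form ends in the consonant /d/, so [i] is inserted word-finally. /abimbomudezuxuud/ → abimbomudezuxuudi.

abimbomudezuxuudi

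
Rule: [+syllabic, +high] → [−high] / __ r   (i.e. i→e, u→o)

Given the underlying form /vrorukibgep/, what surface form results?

No segment of /vrorukibgep/ meets the structural description of the rule, so the form surfaces unchanged.

vrorukibgep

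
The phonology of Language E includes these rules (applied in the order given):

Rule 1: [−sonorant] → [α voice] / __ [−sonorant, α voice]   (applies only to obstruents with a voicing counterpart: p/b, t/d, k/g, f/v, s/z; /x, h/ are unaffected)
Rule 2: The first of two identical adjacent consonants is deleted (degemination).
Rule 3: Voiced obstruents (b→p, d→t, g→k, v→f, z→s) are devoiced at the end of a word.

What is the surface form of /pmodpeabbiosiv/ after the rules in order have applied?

pmotpeabiosif

Rule 1 (regressive voicing assimilation): /d/ precedes the voiceless obstruent /p/, so it devoices to [t] by assimilation. /pmodpeabbiosiv/ → pmotpeabbiosiv.
Rule 2 (degemination): /bb/ is a geminate; the first /b/ deletes. /pmotpeabbiosiv/ → pmotpeabiosiv.
Rule 3 (final devoicing): /v/ is a voiced obstruent in word-final position, so it devoices to [f]. /pmotpeabiosiv/ → pmotpeabiosif.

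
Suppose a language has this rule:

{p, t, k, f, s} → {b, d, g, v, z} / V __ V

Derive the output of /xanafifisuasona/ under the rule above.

xanavivizuazona

/f/ is a voiceless obstruent between vowels /a/ and /i/, so it voices to [v].
/f/ is a voiceless obstruent between vowels /i/ and /i/, so it voices to [v].
/s/ is a voiceless obstruent between vowels /i/ and /u/, so it voices to [z].
/s/ is a voiceless obstruent between vowels /a/ and /o/, so it voices to [z].
Surface form: [xanavivizuazona].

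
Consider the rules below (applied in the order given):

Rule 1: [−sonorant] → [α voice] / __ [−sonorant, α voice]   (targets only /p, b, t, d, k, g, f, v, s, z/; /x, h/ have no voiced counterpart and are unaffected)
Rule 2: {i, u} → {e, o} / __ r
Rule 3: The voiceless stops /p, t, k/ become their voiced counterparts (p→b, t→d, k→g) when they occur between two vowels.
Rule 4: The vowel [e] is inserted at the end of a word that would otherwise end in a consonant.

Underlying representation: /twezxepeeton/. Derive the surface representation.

twesxebeedone

Rule 1 (regressive voicing assimilation): /z/ precedes the voiceless obstruent /x/, so it devoices to [s] by assimilation. /twezxepeeton/ → twesxepeeton.
Rule 2 (pre-rhotic lowering): no segment meets the environment; /twesxepeeton/ is unchanged.
Rule 3 (intervocalic voicing): /p/ is a voiceless stop between vowels /e/ and /e/, so it voices to [b]. /t/ is a voiceless stop between vowels /e/ and /o/, so it voices to [d]. /twesxepeeton/ → twesxebeedon.
Rule 4 (final e-epenthesis): the form ends in the consonant /n/, so [e] is inserted word-finally. /twesxebeedon/ → twesxebeedone.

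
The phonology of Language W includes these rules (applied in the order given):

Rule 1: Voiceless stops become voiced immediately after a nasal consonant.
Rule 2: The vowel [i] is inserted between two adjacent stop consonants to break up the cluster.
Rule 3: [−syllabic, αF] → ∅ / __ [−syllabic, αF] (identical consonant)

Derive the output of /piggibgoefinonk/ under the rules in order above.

pigigibigoefinong

Rule 1 (post-nasal voicing): /k/ is a voiceless stop immediately after the nasal /n/, so it voices to [g]. /piggibgoefinonk/ → piggibgoefinong.
Rule 2 (stop-cluster i-epenthesis): /g/ and /g/ form a stop–stop cluster, so [i] is inserted between them. /b/ and /g/ form a stop–stop cluster, so [i] is inserted between them. /piggibgoefinong/ → pigigibigoefinong.
Rule 3 (degemination): no segment meets the environment; /pigigibigoefinong/ is unchanged.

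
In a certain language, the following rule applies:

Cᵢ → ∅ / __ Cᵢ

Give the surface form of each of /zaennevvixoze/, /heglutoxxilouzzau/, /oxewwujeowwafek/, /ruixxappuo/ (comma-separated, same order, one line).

zaenevixoze, heglutoxilouzau, oxewujeowafek, ruixapuo

/zaennevvixoze/: /nn/ is a geminate; the first /n/ deletes. /vv/ is a geminate; the first /v/ deletes. → [zaenevixoze].
/heglutoxxilouzzau/: /xx/ is a geminate; the first /x/ deletes. /zz/ is a geminate; the first /z/ deletes. → [heglutoxilouzau].
/oxewwujeowwafek/: /ww/ is a geminate; the first /w/ deletes. /ww/ is a geminate; the first /w/ deletes. → [oxewujeowafek].
/ruixxappuo/: /xx/ is a geminate; the first /x/ deletes. /pp/ is a geminate; the first /p/ deletes. → [ruixapuo].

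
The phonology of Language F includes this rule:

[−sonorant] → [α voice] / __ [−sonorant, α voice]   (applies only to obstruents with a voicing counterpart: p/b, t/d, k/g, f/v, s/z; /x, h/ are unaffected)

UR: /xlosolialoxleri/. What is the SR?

No segment of /xlosolialoxleri/ meets the structural description of the rule, so the form surfaces unchanged.

xlosolialoxleri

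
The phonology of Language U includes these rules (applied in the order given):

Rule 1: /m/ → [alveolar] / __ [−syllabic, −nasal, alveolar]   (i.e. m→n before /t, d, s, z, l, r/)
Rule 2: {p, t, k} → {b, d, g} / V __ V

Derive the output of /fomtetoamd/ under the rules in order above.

fontedoand

Rule 1 (nasal place assimilation): /m/ precedes the alveolar consonant /t/, so it assimilates in place to [n]. /m/ precedes the alveolar consonant /d/, so it assimilates in place to [n]. /fomtetoamd/ → fontetoand.
Rule 2 (intervocalic voicing): /t/ is a voiceless stop between vowels /e/ and /o/, so it voices to [d]. /fontetoand/ → fontedoand.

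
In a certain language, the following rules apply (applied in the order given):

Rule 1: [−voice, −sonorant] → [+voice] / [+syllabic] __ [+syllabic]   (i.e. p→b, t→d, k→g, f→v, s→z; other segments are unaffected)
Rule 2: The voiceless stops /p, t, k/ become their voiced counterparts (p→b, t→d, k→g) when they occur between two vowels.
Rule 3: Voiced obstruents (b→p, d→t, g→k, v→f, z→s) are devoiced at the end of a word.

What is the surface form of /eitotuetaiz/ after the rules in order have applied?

eidoduedais

Rule 1 (intervocalic voicing): /t/ is a voiceless obstruent between vowels /i/ and /o/, so it voices to [d]. /t/ is a voiceless obstruent between vowels /o/ and /u/, so it voices to [d]. /t/ is a voiceless obstruent between vowels /e/ and /a/, so it voices to [d]. /eitotuetaiz/ → eidoduedaiz.
Rule 2 (intervocalic voicing): no segment meets the environment; /eidoduedaiz/ is unchanged.
Rule 3 (final devoicing): /z/ is a voiced obstruent in word-final position, so it devoices to [s]. /eidoduedaiz/ → eidoduedais.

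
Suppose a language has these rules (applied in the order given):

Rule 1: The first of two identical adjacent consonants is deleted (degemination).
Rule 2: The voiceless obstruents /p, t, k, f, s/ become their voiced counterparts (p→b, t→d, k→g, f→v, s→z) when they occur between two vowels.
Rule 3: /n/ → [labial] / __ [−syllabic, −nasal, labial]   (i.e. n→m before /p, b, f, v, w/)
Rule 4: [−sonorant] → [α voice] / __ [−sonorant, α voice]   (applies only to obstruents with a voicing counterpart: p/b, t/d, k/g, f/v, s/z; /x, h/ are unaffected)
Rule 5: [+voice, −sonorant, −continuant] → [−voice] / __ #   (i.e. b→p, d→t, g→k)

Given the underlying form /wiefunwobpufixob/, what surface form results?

wievumwoppuvixop

Rule 1 (degemination): no segment meets the environment; /wiefunwobpufixob/ is unchanged.
Rule 2 (intervocalic voicing): /f/ is a voiceless obstruent between vowels /e/ and /u/, so it voices to [v]. /f/ is a voiceless obstruent between vowels /u/ and /i/, so it voices to [v]. /wiefunwobpufixob/ → wievunwobpuvixob.
Rule 3 (nasal place assimilation): /n/ precedes the labial consonant /w/, so it assimilates in place to [m]. /wievunwobpuvixob/ → wievumwobpuvixob.
Rule 4 (regressive voicing assimilation): /b/ precedes the voiceless obstruent /p/, so it devoices to [p] by assimilation. /wievumwobpuvixob/ → wievumwoppuvixob.
Rule 5 (final devoicing): /b/ is a voiced stop in word-final position, so it devoices to [p]. /wievumwoppuvixob/ → wievumwoppuvixop.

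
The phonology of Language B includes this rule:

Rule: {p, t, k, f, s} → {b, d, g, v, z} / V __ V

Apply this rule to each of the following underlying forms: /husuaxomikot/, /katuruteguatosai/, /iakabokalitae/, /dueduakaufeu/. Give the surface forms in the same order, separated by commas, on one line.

/husuaxomikot/: /s/ is a voiceless obstruent between vowels /u/ and /u/, so it voices to [z]. /k/ is a voiceless obstruent between vowels /i/ and /o/, so it voices to [g]. → [huzuaxomigot].
/katuruteguatosai/: /t/ is a voiceless obstruent between vowels /a/ and /u/, so it voices to [d]. /t/ is a voiceless obstruent between vowels /u/ and /e/, so it voices to [d]. /t/ is a voiceless obstruent between vowels /a/ and /o/, so it voices to [d]. /s/ is a voiceless obstruent between vowels /o/ and /a/, so it voices to [z]. → [kadurudeguadozai].
/iakabokalitae/: /k/ is a voiceless obstruent between vowels /a/ and /a/, so it voices to [g]. /k/ is a voiceless obstruent between vowels /o/ and /a/, so it voices to [g]. /t/ is a voiceless obstruent between vowels /i/ and /a/, so it voices to [d]. → [iagabogalidae].
/dueduakaufeu/: /k/ is a voiceless obstruent between vowels /a/ and /a/, so it voices to [g]. /f/ is a voiceless obstruent between vowels /u/ and /e/, so it voices to [v]. → [dueduagauveu].

huzuaxomigot, kadurudeguadozai, iagabogalidae, dueduagauveu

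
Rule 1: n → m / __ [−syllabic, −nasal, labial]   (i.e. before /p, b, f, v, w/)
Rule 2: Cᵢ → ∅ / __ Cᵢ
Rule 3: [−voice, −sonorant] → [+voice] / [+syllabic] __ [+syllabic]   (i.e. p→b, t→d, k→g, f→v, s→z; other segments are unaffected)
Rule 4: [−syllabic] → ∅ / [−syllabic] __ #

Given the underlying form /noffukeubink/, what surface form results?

novugeubin

Rule 1 (nasal place assimilation): no segment meets the environment; /noffukeubink/ is unchanged.
Rule 2 (degemination): /ff/ is a geminate; the first /f/ deletes. /noffukeubink/ → nofukeubink.
Rule 3 (intervocalic voicing): /f/ is a voiceless obstruent between vowels /o/ and /u/, so it voices to [v]. /k/ is a voiceless obstruent between vowels /u/ and /e/, so it voices to [g]. /nofukeubink/ → novugeubink.
Rule 4 (final cluster simplification): /k/ is the second consonant of a word-final cluster /nk/, so it deletes. /novugeubink/ → novugeubin.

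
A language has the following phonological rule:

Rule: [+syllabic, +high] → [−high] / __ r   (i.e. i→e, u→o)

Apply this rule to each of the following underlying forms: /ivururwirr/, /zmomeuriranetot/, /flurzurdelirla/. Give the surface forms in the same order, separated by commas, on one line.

ivororwerr, zmomeoreranetot, florzordelerla

/ivururwirr/: /u/ is a high vowel immediately before /r/, so it lowers to [o]. /u/ is a high vowel immediately before /r/, so it lowers to [o]. /i/ is a high vowel immediately before /r/, so it lowers to [e]. → [ivororwerr].
/zmomeuriranetot/: /u/ is a high vowel immediately before /r/, so it lowers to [o]. /i/ is a high vowel immediately before /r/, so it lowers to [e]. → [zmomeoreranetot].
/flurzurdelirla/: /u/ is a high vowel immediately before /r/, so it lowers to [o]. /u/ is a high vowel immediately before /r/, so it lowers to [o]. /i/ is a high vowel immediately before /r/, so it lowers to [e]. → [florzordelerla].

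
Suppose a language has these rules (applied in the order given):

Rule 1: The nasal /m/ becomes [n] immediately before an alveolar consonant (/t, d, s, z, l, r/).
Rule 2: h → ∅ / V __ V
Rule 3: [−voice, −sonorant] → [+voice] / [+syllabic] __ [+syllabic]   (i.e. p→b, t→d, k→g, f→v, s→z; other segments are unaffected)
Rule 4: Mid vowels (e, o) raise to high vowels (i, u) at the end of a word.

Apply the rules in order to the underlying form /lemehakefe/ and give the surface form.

lemeagevi

Rule 1 (nasal place assimilation): no segment meets the environment; /lemehakefe/ is unchanged.
Rule 2 (intervocalic h-deletion): /h/ occurs between vowels /e/ and /a/, so it deletes. /lemehakefe/ → lemeakefe.
Rule 3 (intervocalic voicing): /k/ is a voiceless obstruent between vowels /a/ and /e/, so it voices to [g]. /f/ is a voiceless obstruent between vowels /e/ and /e/, so it voices to [v]. /lemeakefe/ → lemeageve.
Rule 4 (final vowel raising): /e/ is a mid vowel in word-final position, so it raises to [i]. /lemeageve/ → lemeagevi.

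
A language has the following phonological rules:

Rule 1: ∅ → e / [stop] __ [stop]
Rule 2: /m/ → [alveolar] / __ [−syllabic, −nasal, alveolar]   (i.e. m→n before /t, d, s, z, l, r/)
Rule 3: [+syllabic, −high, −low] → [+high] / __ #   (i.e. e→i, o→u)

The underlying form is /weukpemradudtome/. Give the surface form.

Rule 1 (stop-cluster e-epenthesis): /k/ and /p/ form a stop–stop cluster, so [e] is inserted between them. /d/ and /t/ form a stop–stop cluster, so [e] is inserted between them. /weukpemradudtome/ → weukepemradudetome.
Rule 2 (nasal place assimilation): /m/ precedes the alveolar consonant /r/, so it assimilates in place to [n]. /weukepemradudetome/ → weukepenradudetome.
Rule 3 (final vowel raising): /e/ is a mid vowel in word-final position, so it raises to [i]. /weukepenradudetome/ → weukepenradudetomi.

weukepenradudetomi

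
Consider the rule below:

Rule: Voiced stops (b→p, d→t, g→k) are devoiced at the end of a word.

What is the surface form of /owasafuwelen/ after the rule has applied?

owasafuwelen

No segment of /owasafuwelen/ meets the structural description of the rule, so the form surfaces unchanged.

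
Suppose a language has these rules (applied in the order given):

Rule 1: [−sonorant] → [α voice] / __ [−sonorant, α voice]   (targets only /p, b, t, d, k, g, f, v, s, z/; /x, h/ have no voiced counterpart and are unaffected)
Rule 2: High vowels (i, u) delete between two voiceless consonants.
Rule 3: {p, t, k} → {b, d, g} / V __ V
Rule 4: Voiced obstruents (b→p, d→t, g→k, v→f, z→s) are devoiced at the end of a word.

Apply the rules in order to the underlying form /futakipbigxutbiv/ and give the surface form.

Rule 1 (regressive voicing assimilation): /p/ precedes the voiced obstruent /b/, so it voices to [b] by assimilation. /g/ precedes the voiceless obstruent /x/, so it devoices to [k] by assimilation. /t/ precedes the voiced obstruent /b/, so it voices to [d] by assimilation. /futakipbigxutbiv/ → futakibbikxudbiv.
Rule 2 (high vowel syncope): /u/ is a high vowel flanked by voiceless consonants /f/ and /t/, so it deletes. /futakibbikxudbiv/ → ftakibbikxudbiv.
Rule 3 (intervocalic voicing): /k/ is a voiceless stop between vowels /a/ and /i/, so it voices to [g]. /ftakibbikxudbiv/ → ftagibbikxudbiv.
Rule 4 (final devoicing): /v/ is a voiced obstruent in word-final position, so it devoices to [f]. /ftagibbikxudbiv/ → ftagibbikxudbif.

ftagibbikxudbif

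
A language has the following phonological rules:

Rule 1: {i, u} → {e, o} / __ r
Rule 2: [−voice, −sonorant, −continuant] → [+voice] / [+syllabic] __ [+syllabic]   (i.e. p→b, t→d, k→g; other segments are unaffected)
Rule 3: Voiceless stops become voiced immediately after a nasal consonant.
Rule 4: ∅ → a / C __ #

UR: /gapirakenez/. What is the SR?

Rule 1 (pre-rhotic lowering): /i/ is a high vowel immediately before /r/, so it lowers to [e]. /gapirakenez/ → gaperakenez.
Rule 2 (intervocalic voicing): /p/ is a voiceless stop between vowels /a/ and /e/, so it voices to [b]. /k/ is a voiceless stop between vowels /a/ and /e/, so it voices to [g]. /gaperakenez/ → gaberagenez.
Rule 3 (post-nasal voicing): no segment meets the environment; /gaberagenez/ is unchanged.
Rule 4 (final a-epenthesis): the form ends in the consonant /z/, so [a] is inserted word-finally. /gaberagenez/ → gaberageneza.

gaberageneza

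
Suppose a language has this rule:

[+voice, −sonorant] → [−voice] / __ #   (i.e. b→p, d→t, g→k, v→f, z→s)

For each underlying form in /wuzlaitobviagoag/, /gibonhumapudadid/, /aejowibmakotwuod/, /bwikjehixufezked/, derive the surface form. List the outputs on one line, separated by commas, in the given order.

/wuzlaitobviagoag/: /g/ is a voiced obstruent in word-final position, so it devoices to [k]. → [wuzlaitobviagoak].
/gibonhumapudadid/: /d/ is a voiced obstruent in word-final position, so it devoices to [t]. → [gibonhumapudadit].
/aejowibmakotwuod/: /d/ is a voiced obstruent in word-final position, so it devoices to [t]. → [aejowibmakotwuot].
/bwikjehixufezked/: /d/ is a voiced obstruent in word-final position, so it devoices to [t]. → [bwikjehixufezket].

wuzlaitobviagoak, gibonhumapudadit, aejowibmakotwuot, bwikjehixufezket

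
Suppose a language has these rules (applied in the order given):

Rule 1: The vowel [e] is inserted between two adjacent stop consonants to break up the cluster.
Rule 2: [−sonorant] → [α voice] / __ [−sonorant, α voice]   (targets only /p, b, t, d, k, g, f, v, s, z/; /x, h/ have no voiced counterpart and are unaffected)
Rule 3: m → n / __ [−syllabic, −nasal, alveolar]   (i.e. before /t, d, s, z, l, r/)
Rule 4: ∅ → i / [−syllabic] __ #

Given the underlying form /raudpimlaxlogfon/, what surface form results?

Rule 1 (stop-cluster e-epenthesis): /d/ and /p/ form a stop–stop cluster, so [e] is inserted between them. /raudpimlaxlogfon/ → raudepimlaxlogfon.
Rule 2 (regressive voicing assimilation): /g/ precedes the voiceless obstruent /f/, so it devoices to [k] by assimilation. /raudepimlaxlogfon/ → raudepimlaxlokfon.
Rule 3 (nasal place assimilation): /m/ precedes the alveolar consonant /l/, so it assimilates in place to [n]. /raudepimlaxlokfon/ → raudepinlaxlokfon.
Rule 4 (final i-epenthesis): the form ends in the consonant /n/, so [i] is inserted word-finally. /raudepinlaxlokfon/ → raudepinlaxlokfoni.

raudepinlaxlokfoni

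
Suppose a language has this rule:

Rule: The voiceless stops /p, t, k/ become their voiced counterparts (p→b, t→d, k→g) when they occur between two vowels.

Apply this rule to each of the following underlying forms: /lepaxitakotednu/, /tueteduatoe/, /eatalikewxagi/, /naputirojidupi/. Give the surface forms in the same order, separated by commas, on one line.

lebaxidagodednu, tuededuadoe, eadaligewxagi, nabudirojidubi

/lepaxitakotednu/: /p/ is a voiceless stop between vowels /e/ and /a/, so it voices to [b]. /t/ is a voiceless stop between vowels /i/ and /a/, so it voices to [d]. /k/ is a voiceless stop between vowels /a/ and /o/, so it voices to [g]. /t/ is a voiceless stop between vowels /o/ and /e/, so it voices to [d]. → [lebaxidagodednu].
/tueteduatoe/: /t/ is a voiceless stop between vowels /e/ and /e/, so it voices to [d]. /t/ is a voiceless stop between vowels /a/ and /o/, so it voices to [d]. → [tuededuadoe].
/eatalikewxagi/: /t/ is a voiceless stop between vowels /a/ and /a/, so it voices to [d]. /k/ is a voiceless stop between vowels /i/ and /e/, so it voices to [g]. → [eadaligewxagi].
/naputirojidupi/: /p/ is a voiceless stop between vowels /a/ and /u/, so it voices to [b]. /t/ is a voiceless stop between vowels /u/ and /i/, so it voices to [d]. /p/ is a voiceless stop between vowels /u/ and /i/, so it voices to [b]. → [nabudirojidubi].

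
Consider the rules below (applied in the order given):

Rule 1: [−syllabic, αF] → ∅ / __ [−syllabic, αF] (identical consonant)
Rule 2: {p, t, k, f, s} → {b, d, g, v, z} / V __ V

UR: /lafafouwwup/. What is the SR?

lavavouwup

Rule 1 (degemination): /ww/ is a geminate; the first /w/ deletes. /lafafouwwup/ → lafafouwup.
Rule 2 (intervocalic voicing): /f/ is a voiceless obstruent between vowels /a/ and /a/, so it voices to [v]. /f/ is a voiceless obstruent between vowels /a/ and /o/, so it voices to [v]. /lafafouwup/ → lavavouwup.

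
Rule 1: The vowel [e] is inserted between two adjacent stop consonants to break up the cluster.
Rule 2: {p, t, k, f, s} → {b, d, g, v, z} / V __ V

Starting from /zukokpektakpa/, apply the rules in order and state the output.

zugogebegedageba

Rule 1 (stop-cluster e-epenthesis): /k/ and /p/ form a stop–stop cluster, so [e] is inserted between them. /k/ and /t/ form a stop–stop cluster, so [e] is inserted between them. /k/ and /p/ form a stop–stop cluster, so [e] is inserted between them. /zukokpektakpa/ → zukokepeketakepa.
Rule 2 (intervocalic voicing): /k/ is a voiceless obstruent between vowels /u/ and /o/, so it voices to [g]. /k/ is a voiceless obstruent between vowels /o/ and /e/, so it voices to [g]. /p/ is a voiceless obstruent between vowels /e/ and /e/, so it voices to [b]. /k/ is a voiceless obstruent between vowels /e/ and /e/, so it voices to [g]. /t/ is a voiceless obstruent between vowels /e/ and /a/, so it voices to [d]. /k/ is a voiceless obstruent between vowels /a/ and /e/, so it voices to [g]. /p/ is a voiceless obstruent between vowels /e/ and /a/, so it voices to [b]. /zukokepeketakepa/ → zugogebegedageba.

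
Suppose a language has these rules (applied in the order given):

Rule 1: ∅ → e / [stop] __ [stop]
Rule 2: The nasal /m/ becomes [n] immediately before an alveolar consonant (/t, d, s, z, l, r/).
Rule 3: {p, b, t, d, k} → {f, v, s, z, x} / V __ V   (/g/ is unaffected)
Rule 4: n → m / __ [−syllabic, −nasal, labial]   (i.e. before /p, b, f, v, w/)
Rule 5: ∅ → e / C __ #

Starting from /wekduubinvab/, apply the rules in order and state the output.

Rule 1 (stop-cluster e-epenthesis): /k/ and /d/ form a stop–stop cluster, so [e] is inserted between them. /wekduubinvab/ → wekeduubinvab.
Rule 2 (nasal place assimilation): no segment meets the environment; /wekeduubinvab/ is unchanged.
Rule 3 (intervocalic spirantization): /k/ is a stop between vowels /e/ and /e/, so it spirantizes to the fricative [x]. /d/ is a stop between vowels /e/ and /u/, so it spirantizes to the fricative [z]. /b/ is a stop between vowels /u/ and /i/, so it spirantizes to the fricative [v]. /wekeduubinvab/ → wexezuuvinvab.
Rule 4 (nasal place assimilation): /n/ precedes the labial consonant /v/, so it assimilates in place to [m]. /wexezuuvinvab/ → wexezuuvimvab.
Rule 5 (final e-epenthesis): the form ends in the consonant /b/, so [e] is inserted word-finally. /wexezuuvimvab/ → wexezuuvimvabe.

wexezuuvimvabe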